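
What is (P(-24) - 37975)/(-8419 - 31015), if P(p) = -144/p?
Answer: 37969/39434 ≈ 0.96285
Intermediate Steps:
(P(-24) - 37975)/(-8419 - 31015) = (-144/(-24) - 37975)/(-8419 - 31015) = (-144*(-1/24) - 37975)/(-39434) = (6 - 37975)*(-1/39434) = -37969*(-1/39434) = 37969/39434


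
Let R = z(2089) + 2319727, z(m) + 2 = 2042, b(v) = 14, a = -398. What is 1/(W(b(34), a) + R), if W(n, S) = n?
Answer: 1/2321781 ≈ 4.3070e-7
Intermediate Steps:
z(m) = 2040 (z(m) = -2 + 2042 = 2040)
R = 2321767 (R = 2040 + 2319727 = 2321767)
1/(W(b(34), a) + R) = 1/(14 + 2321767) = 1/2321781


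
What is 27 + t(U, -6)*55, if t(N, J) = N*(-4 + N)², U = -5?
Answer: -22248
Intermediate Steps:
27 + t(U, -6)*55 = 27 - 5*(-4 - 5)²*55 = 27 - 5*(-9)²*55 = 27 - 5*81*55 = 27 - 405*55 = 27 - 22275 = -22248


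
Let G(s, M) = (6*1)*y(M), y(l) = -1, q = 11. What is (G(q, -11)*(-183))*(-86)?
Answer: -94428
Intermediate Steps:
G(s, M) = -6 (G(s, M) = (6*1)*(-1) = 6*(-1) = -6)
(G(q, -11)*(-183))*(-86) = -6*(-183)*(-86) = 1098*(-86) = -94428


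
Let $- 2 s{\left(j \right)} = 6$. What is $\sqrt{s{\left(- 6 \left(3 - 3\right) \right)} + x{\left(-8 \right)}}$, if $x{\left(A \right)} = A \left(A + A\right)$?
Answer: $5 \sqrt{5} \approx 11.18$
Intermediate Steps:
$s{\left(j \right)} = -3$ ($s{\left(j \right)} = \left(- \frac{1}{2}\right) 6 = -3$)
$x{\left(A \right)} = 2 A^{2}$ ($x{\left(A \right)} = A 2 A = 2 A^{2}$)
$\sqrt{s{\left(- 6 \left(3 - 3\right) \right)} + x{\left(-8 \right)}} = \sqrt{-3 + 2 \left(-8\right)^{2}} = \sqrt{-3 + 2 \cdot 64} = \sqrt{-3 + 128} = \sqrt{125} = 5 \sqrt{5}$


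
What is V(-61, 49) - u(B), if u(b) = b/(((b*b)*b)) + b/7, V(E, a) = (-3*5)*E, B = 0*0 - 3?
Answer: 57665/63 ≈ 915.32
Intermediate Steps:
B = -3 (B = 0 - 3 = -3)
V(E, a) = -15*E
u(b) = b⁻² + b/7 (u(b) = b/((b²*b)) + b*(⅐) = b/(b³) + b/7 = b/b³ + b/7 = b⁻² + b/7)
V(-61, 49) - u(B) = -15*(-61) - ((-3)⁻² + (⅐)*(-3)) = 915 - (⅑ - 3/7) = 915 - 1*(-20/63) = 915 + 20/63 = 57665/63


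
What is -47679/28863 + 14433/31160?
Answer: -356365987/299790360 ≈ -1.1887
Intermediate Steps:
-47679/28863 + 14433/31160 = -47679*1/28863 + 14433*(1/31160) = -15893/9621 + 14433/31160 = -356365987/299790360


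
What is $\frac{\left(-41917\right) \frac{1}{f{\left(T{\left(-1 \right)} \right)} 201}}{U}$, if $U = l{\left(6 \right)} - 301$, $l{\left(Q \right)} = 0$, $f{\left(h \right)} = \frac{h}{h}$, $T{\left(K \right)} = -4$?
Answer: $\frac{41917}{60501} \approx 0.69283$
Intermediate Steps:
$f{\left(h \right)} = 1$
$U = -301$ ($U = 0 - 301 = -301$)
$\frac{\left(-41917\right) \frac{1}{f{\left(T{\left(-1 \right)} \right)} 201}}{U} = \frac{\left(-41917\right) \frac{1}{1 \cdot 201}}{-301} = - \frac{41917}{201} \left(- \frac{1}{301}\right) = \left(-41917\right) \frac{1}{201} \left(- \frac{1}{301}\right) = \left(- \frac{41917}{201}\right) \left(- \frac{1}{301}\right) = \frac{41917}{60501}$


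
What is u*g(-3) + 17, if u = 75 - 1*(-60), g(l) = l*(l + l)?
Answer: 2447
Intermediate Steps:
g(l) = 2*l² (g(l) = l*(2*l) = 2*l²)
u = 135 (u = 75 + 60 = 135)
u*g(-3) + 17 = 135*(2*(-3)²) + 17 = 135*(2*9) + 17 = 135*18 + 17 = 2430 + 17 = 2447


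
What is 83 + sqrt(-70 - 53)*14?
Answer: 83 + 14*I*sqrt(123) ≈ 83.0 + 155.27*I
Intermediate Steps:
83 + sqrt(-70 - 53)*14 = 83 + sqrt(-123)*14 = 83 + (I*sqrt(123))*14 = 83 + 14*I*sqrt(123)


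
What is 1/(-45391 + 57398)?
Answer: 1/12007 ≈ 8.3285e-5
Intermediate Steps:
1/(-45391 + 57398) = 1/12007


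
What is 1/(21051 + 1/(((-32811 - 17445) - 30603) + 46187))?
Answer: 34672/729880271 ≈ 4.7504e-5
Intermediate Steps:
1/(21051 + 1/(((-32811 - 17445) - 30603) + 46187)) = 1/(21051 + 1/((-50256 - 30603) + 46187)) = 1/(21051 + 1/(-80859 + 46187)) = 1/(21051 + 1/(-34672)) = 1/(21051 - 1/34672) = 1/(729880271/34672) = 34672/729880271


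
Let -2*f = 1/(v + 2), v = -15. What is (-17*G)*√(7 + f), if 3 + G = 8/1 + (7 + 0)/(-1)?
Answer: 17*√4758/13 ≈ 90.202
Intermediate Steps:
f = 1/26 (f = -1/(2*(-15 + 2)) = -½/(-13) = -½*(-1/13) = 1/26 ≈ 0.038462)
G = -2 (G = -3 + (8/1 + (7 + 0)/(-1)) = -3 + (8*1 + 7*(-1)) = -3 + (8 - 7) = -3 + 1 = -2)
(-17*G)*√(7 + f) = (-17*(-2))*√(7 + 1/26) = 34*√(183/26) = 34*(√4758/26) = 17*√4758/13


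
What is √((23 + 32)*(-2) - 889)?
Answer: 3*I*√111 ≈ 31.607*I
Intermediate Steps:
√((23 + 32)*(-2) - 889) = √(55*(-2) - 889) = √(-110 - 889) = √(-999) = 3*I*√111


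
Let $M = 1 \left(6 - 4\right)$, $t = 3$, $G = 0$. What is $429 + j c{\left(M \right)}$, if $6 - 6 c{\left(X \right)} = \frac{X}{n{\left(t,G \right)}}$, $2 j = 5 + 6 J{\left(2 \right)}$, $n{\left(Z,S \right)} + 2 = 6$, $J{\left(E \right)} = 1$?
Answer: $\frac{10417}{24} \approx 434.04$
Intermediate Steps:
$M = 2$ ($M = 1 \cdot 2 = 2$)
$n{\left(Z,S \right)} = 4$ ($n{\left(Z,S \right)} = -2 + 6 = 4$)
$j = \frac{11}{2}$ ($j = \frac{5 + 6 \cdot 1}{2} = \frac{5 + 6}{2} = \frac{1}{2} \cdot 11 = \frac{11}{2} \approx 5.5$)
$c{\left(X \right)} = 1 - \frac{X}{24}$ ($c{\left(X \right)} = 1 - \frac{X \frac{1}{4}}{6} = 1 - \frac{\frac{1}{4} X}{6} = 1 - \frac{X}{24}$)
$429 + j c{\left(M \right)} = 429 + \frac{11 \left(1 - \frac{1}{12}\right)}{2} = 429 + \frac{11}{2} \cdot \frac{11}{12} = 429 + \frac{121}{24} = \frac{10417}{24}$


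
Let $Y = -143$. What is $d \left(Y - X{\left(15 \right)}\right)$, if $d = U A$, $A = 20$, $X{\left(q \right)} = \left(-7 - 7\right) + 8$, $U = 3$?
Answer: $-8220$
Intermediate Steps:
$X{\left(q \right)} = -6$ ($X{\left(q \right)} = -14 + 8 = -6$)
$d = 60$ ($d = 3 \cdot 20 = 60$)
$d \left(Y - X{\left(15 \right)}\right) = 60 \left(-143 - -6\right) = 60 \left(-143 + 6\right) = 60 \left(-137\right) = -8220$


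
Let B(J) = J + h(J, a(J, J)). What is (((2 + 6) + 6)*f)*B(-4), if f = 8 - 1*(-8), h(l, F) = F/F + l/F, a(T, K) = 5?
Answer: -4256/5 ≈ -851.20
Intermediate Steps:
h(l, F) = 1 + l/F
B(J) = 1 + 6*J/5 (B(J) = J + (5 + J)/5 = J + (1 + J/5) = 1 + 6*J/5)
f = 16 (f = 8 + 8 = 16)
(((2 + 6) + 6)*f)*B(-4) = (((2 + 6) + 6)*16)*(1 + (6/5)*(-4)) = ((8 + 6)*16)*(1 - 24/5) = (14*16)*(-19/5) = 224*(-19/5) = -4256/5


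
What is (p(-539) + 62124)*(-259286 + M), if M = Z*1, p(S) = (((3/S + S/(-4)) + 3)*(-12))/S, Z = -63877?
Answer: -5832839286263205/290521 ≈ -2.0077e+10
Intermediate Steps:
p(S) = (-36 - 36/S + 3*S)/S (p(S) = (((3/S + S*(-¼)) + 3)*(-12))/S = (((3/S - S/4) + 3)*(-12))/S = ((3 + 3/S - S/4)*(-12))/S = (-36 - 36/S + 3*S)/S)
M = -63877 (M = -63877*1 = -63877)
(p(-539) + 62124)*(-259286 + M) = ((3 - 36/(-539) - 36/(-539)²) + 62124)*(-259286 - 63877) = ((3 - 36*(-1/539) - 36*1/290521) + 62124)*(-323163) = ((3 + 36/539 - 36/290521) + 62124)*(-323163) = (890931/290521 + 62124)*(-323163) = (18049217535/290521)*(-323163) = -5832839286263205/290521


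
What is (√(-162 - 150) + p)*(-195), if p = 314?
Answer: -61230 - 390*I*√78 ≈ -61230.0 - 3444.4*I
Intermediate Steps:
(√(-162 - 150) + p)*(-195) = (√(-162 - 150) + 314)*(-195) = (√(-312) + 314)*(-195) = (2*I*√78 + 314)*(-195) = (314 + 2*I*√78)*(-195) = -61230 - 390*I*√78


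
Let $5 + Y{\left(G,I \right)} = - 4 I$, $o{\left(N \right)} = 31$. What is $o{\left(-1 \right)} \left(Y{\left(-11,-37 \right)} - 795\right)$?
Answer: $-20212$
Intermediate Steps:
$Y{\left(G,I \right)} = -5 - 4 I$
$o{\left(-1 \right)} \left(Y{\left(-11,-37 \right)} - 795\right) = 31 \left(\left(-5 - -148\right) - 795\right) = 31 \left(\left(-5 + 148\right) - 795\right) = 31 \left(143 - 795\right) = 31 \left(-652\right) = -20212$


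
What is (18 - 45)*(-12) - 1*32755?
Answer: -32431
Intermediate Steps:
(18 - 45)*(-12) - 1*32755 = -27*(-12) - 32755 = 324 - 32755 = -32431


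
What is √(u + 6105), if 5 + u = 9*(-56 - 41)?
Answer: √5227 ≈ 72.298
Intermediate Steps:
u = -878 (u = -5 + 9*(-56 - 41) = -5 + 9*(-97) = -5 - 873 = -878)
√(u + 6105) = √(-878 + 6105) = √5227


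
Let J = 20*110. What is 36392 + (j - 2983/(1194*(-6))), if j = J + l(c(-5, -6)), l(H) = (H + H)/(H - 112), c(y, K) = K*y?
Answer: 11335303991/293724 ≈ 38592.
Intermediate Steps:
J = 2200
l(H) = 2*H/(-112 + H) (l(H) = (2*H)/(-112 + H) = 2*H/(-112 + H))
j = 90170/41 (j = 2200 + 2*(-6*(-5))/(-112 - 6*(-5)) = 2200 + 2*30/(-112 + 30) = 2200 + 2*30/(-82) = 2200 + 2*30*(-1/82) = 2200 - 30/41 = 90170/41 ≈ 2199.3)
36392 + (j - 2983/(1194*(-6))) = 36392 + (90170/41 - 2983/(1194*(-6))) = 36392 + (90170/41 - 2983/(-7164)) = 36392 + (90170/41 - 2983*(-1/7164)) = 36392 + (90170/41 + 2983/7164) = 36392 + 646100183/293724 = 11335303991/293724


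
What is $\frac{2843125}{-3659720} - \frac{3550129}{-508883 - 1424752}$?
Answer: $\frac{136271128991}{128664776040} \approx 1.0591$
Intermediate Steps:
$\frac{2843125}{-3659720} - \frac{3550129}{-508883 - 1424752} = 2843125 \left(- \frac{1}{3659720}\right) - \frac{3550129}{-508883 - 1424752} = - \frac{568625}{731944} - \frac{3550129}{-1933635} = - \frac{568625}{731944} - - \frac{322739}{175785} = - \frac{568625}{731944} + \frac{322739}{175785} = \frac{136271128991}{128664776040}$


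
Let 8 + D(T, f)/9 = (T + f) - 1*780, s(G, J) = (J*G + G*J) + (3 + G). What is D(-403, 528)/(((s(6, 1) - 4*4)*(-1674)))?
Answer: 221/310 ≈ 0.71290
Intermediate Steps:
s(G, J) = 3 + G + 2*G*J (s(G, J) = (G*J + G*J) + (3 + G) = 2*G*J + (3 + G) = 3 + G + 2*G*J)
D(T, f) = -7092 + 9*T + 9*f (D(T, f) = -72 + 9*((T + f) - 1*780) = -72 + 9*((T + f) - 780) = -72 + 9*(-780 + T + f) = -72 + (-7020 + 9*T + 9*f) = -7092 + 9*T + 9*f)
D(-403, 528)/(((s(6, 1) - 4*4)*(-1674))) = (-7092 + 9*(-403) + 9*528)/((((3 + 6 + 2*6*1) - 4*4)*(-1674))) = (-7092 - 3627 + 4752)/((((3 + 6 + 12) - 16)*(-1674))) = -5967*(-1/(1674*(21 - 16))) = -5967/(5*(-1674)) = -5967/(-8370) = -5967*(-1/8370) = 221/310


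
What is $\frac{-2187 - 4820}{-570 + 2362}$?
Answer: $- \frac{1001}{256} \approx -3.9102$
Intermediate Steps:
$\frac{-2187 - 4820}{-570 + 2362} = - \frac{7007}{1792} = \left(-7007\right) \frac{1}{1792} = - \frac{1001}{256}$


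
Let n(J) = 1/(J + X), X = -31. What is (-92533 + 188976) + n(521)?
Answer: 47257071/490 ≈ 96443.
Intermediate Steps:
n(J) = 1/(-31 + J) (n(J) = 1/(J - 31) = 1/(-31 + J))
(-92533 + 188976) + n(521) = (-92533 + 188976) + 1/(-31 + 521) = 96443 + 1/490 = 47257071/490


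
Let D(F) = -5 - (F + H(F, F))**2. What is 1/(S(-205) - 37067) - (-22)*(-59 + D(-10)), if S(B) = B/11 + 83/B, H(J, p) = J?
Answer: -853685069039/83629023 ≈ -10208.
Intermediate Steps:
D(F) = -5 - 4*F**2 (D(F) = -5 - (F + F)**2 = -5 - (2*F)**2 = -5 - 4*F**2)
S(B) = 83/B + B/11 (S(B) = B*(1/11) + 83/B = B/11 + 83/B = 83/B + B/11)
1/(S(-205) - 37067) - (-22)*(-59 + D(-10)) = 1/((83/(-205) + (1/11)*(-205)) - 37067) - (-22)*(-59 + (-5 - 4*(-10)**2)) = 1/((83*(-1/205) - 205/11) - 37067) - (-22)*(-59 + (-5 - 4*100)) = 1/((-83/205 - 205/11) - 37067) - (-22)*(-59 + (-5 - 400)) = 1/(-42938/2255 - 37067) - (-22)*(-59 - 405) = 1/(-83629023/2255) - (-22)*(-464) = -2255/83629023 - 1*10208 = -2255/83629023 - 10208 = -853685069039/83629023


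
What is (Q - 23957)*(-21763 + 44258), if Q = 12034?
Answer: -268207885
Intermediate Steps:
(Q - 23957)*(-21763 + 44258) = (12034 - 23957)*(-21763 + 44258) = -11923*22495 = -268207885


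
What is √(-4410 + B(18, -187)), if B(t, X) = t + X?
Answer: I*√4579 ≈ 67.668*I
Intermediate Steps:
B(t, X) = X + t
√(-4410 + B(18, -187)) = √(-4410 + (-187 + 18)) = √(-4410 - 169) = √(-4579) = I*√4579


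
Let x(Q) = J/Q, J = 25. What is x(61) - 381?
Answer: -23216/61 ≈ -380.59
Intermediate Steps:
x(Q) = 25/Q
x(61) - 381 = 25/61 - 381 = -23216/61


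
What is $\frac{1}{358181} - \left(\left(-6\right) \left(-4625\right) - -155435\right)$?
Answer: $- \frac{65613386484}{358181} \approx -1.8319 \cdot 10^{5}$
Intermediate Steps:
$\frac{1}{358181} - \left(\left(-6\right) \left(-4625\right) - -155435\right) = \frac{1}{358181} - \left(27750 + 155435\right) = \frac{1}{358181} - 183185 = - \frac{65613386484}{358181}$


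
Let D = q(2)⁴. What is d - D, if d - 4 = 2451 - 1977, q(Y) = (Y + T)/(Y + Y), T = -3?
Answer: 122367/256 ≈ 478.00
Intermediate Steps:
q(Y) = (-3 + Y)/(2*Y) (q(Y) = (Y - 3)/(Y + Y) = (-3 + Y)/((2*Y)) = (-3 + Y)*(1/(2*Y)) = (-3 + Y)/(2*Y))
d = 478 (d = 4 + (2451 - 1977) = 4 + 474 = 478)
D = 1/256 (D = ((½)*(-3 + 2)/2)⁴ = ((½)*(½)*(-1))⁴ = (-¼)⁴ = 1/256 ≈ 0.0039063)
d - D = 478 - 1*1/256 = 478 - 1/256 = 122367/256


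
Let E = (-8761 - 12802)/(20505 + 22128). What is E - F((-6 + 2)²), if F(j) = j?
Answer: -703691/42633 ≈ -16.506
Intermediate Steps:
E = -21563/42633 ≈ -0.50578
E - F((-6 + 2)²) = -21563/42633 - (-6 + 2)² = -21563/42633 - 1*(-4)² = -21563/42633 - 1*16 = -21563/42633 - 16 = -703691/42633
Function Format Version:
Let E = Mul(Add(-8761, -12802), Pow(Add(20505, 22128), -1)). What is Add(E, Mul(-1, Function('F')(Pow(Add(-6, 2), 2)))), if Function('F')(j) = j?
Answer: Rational(-703691, 42633) ≈ -16.506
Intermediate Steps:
E = Rational(-21563, 42633) (E = Mul(-21563, Pow(42633, -1)) = Mul(-21563, Rational(1, 42633)) = Rational(-21563, 42633) ≈ -0.50578)
Add(E, Mul(-1, Function('F')(Pow(Add(-6, 2), 2)))) = Add(Rational(-21563, 42633), Mul(-1, Pow(Add(-6, 2), 2))) = Add(Rational(-21563, 42633), Mul(-1, Pow(-4, 2))) = Add(Rational(-21563, 42633), Mul(-1, 16)) = Add(Rational(-21563, 42633), -16) = Rational(-703691, 42633)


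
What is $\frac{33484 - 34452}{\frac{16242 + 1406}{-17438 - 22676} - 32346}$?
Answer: $\frac{9707588}{324386273} \approx 0.029926$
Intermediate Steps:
$\frac{33484 - 34452}{\frac{16242 + 1406}{-17438 - 22676} - 32346} = - \frac{968}{\frac{17648}{-40114} - 32346} = - \frac{968}{17648 \left(- \frac{1}{40114}\right) - 32346} = - \frac{968}{- \frac{8824}{20057} - 32346} = - \frac{968}{- \frac{648772546}{20057}} = \left(-968\right) \left(- \frac{20057}{648772546}\right) = \frac{9707588}{324386273}$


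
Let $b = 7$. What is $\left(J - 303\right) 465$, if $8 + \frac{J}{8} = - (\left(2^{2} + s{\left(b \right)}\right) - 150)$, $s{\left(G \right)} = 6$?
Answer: $350145$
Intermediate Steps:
$J = 1056$ ($J = -64 + 8 \left(- (\left(2^{2} + 6\right) - 150)\right) = -64 + 8 \left(- (\left(4 + 6\right) - 150)\right) = -64 + 8 \left(- (10 - 150)\right) = -64 + 8 \left(\left(-1\right) \left(-140\right)\right) = -64 + 8 \cdot 140 = -64 + 1120 = 1056$)
$\left(J - 303\right) 465 = \left(1056 - 303\right) 465 = 753 \cdot 465 = 350145$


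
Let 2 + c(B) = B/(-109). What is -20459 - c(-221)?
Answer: -2230034/109 ≈ -20459.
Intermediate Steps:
c(B) = -2 - B/109 (c(B) = -2 + B/(-109) = -2 + B*(-1/109) = -2 - B/109)
-20459 - c(-221) = -20459 - (-2 - 1/109*(-221)) = -20459 - (-2 + 221/109) = -20459 - 1*3/109 = -20459 - 3/109 = -2230034/109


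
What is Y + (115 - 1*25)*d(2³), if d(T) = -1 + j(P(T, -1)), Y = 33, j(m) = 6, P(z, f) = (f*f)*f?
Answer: 483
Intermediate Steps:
P(z, f) = f³ (P(z, f) = f²*f = f³)
d(T) = 5 (d(T) = -1 + 6 = 5)
Y + (115 - 1*25)*d(2³) = 33 + (115 - 1*25)*5 = 33 + (115 - 25)*5 = 33 + 90*5 = 33 + 450 = 483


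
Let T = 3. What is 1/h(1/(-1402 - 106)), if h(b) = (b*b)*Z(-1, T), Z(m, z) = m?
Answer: -2274064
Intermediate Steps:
h(b) = -b**2 (h(b) = (b*b)*(-1) = b**2*(-1) = -b**2)
1/h(1/(-1402 - 106)) = 1/(-(1/(-1402 - 106))**2) = 1/(-(1/(-1508))**2) = 1/(-(-1/1508)**2) = 1/(-1*1/2274064) = 1/(-1/2274064) = -2274064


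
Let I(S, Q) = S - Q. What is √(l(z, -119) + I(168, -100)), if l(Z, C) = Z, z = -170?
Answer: 7*√2 ≈ 9.8995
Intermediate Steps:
√(l(z, -119) + I(168, -100)) = √(-170 + (168 - 1*(-100))) = √(-170 + (168 + 100)) = √(-170 + 268) = √98 = 7*√2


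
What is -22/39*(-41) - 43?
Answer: -775/39 ≈ -19.872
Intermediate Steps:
-22/39*(-41) - 43 = 902/39 - 43 = -775/39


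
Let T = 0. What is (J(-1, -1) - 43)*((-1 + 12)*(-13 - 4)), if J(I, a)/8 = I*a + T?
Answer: 6545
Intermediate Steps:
J(I, a) = 8*I*a (J(I, a) = 8*(I*a + 0) = 8*(I*a) = 8*I*a)
(J(-1, -1) - 43)*((-1 + 12)*(-13 - 4)) = (8*(-1)*(-1) - 43)*((-1 + 12)*(-13 - 4)) = (8 - 43)*(11*(-17)) = -35*(-187) = 6545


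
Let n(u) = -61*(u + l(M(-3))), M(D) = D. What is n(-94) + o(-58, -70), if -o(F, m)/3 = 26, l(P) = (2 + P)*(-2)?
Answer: 5534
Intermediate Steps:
l(P) = -4 - 2*P
o(F, m) = -78 (o(F, m) = -3*26 = -78)
n(u) = -122 - 61*u (n(u) = -61*(u + (-4 - 2*(-3))) = -61*(u + (-4 + 6)) = -61*(u + 2) = -61*(2 + u) = -122 - 61*u)
n(-94) + o(-58, -70) = (-122 - 61*(-94)) - 78 = (-122 + 5734) - 78 = 5612 - 78 = 5534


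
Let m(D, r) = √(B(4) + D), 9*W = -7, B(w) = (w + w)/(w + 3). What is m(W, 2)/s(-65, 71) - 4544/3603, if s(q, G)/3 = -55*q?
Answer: -4544/3603 + √161/225225 ≈ -1.2611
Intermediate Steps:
s(q, G) = -165*q (s(q, G) = 3*(-55*q) = -165*q)
B(w) = 2*w/(3 + w) (B(w) = (2*w)/(3 + w) = 2*w/(3 + w))
W = -7/9 (W = (⅑)*(-7) = -7/9 ≈ -0.77778)
m(D, r) = √(8/7 + D) (m(D, r) = √(2*4/(3 + 4) + D) = √(2*4/7 + D) = √(2*4*(⅐) + D) = √(8/7 + D))
m(W, 2)/s(-65, 71) - 4544/3603 = (√(56 + 49*(-7/9))/7)/((-165*(-65))) - 4544/3603 = (√(56 - 343/9)/7)/10725 - 4544*1/3603 = (√(161/9)/7)*(1/10725) - 4544/3603 = ((√161/3)/7)*(1/10725) - 4544/3603 = (√161/21)*(1/10725) - 4544/3603 = √161/225225 - 4544/3603 = -4544/3603 + √161/225225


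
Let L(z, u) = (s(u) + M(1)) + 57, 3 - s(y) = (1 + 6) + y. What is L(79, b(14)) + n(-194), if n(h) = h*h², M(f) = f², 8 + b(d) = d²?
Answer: -7301518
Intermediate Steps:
b(d) = -8 + d²
s(y) = -4 - y (s(y) = 3 - ((1 + 6) + y) = 3 - (7 + y) = 3 + (-7 - y) = -4 - y)
n(h) = h³
L(z, u) = 54 - u (L(z, u) = ((-4 - u) + 1²) + 57 = ((-4 - u) + 1) + 57 = (-3 - u) + 57 = 54 - u)
L(79, b(14)) + n(-194) = (54 - (-8 + 14²)) + (-194)³ = (54 - (-8 + 196)) - 7301384 = (54 - 1*188) - 7301384 = (54 - 188) - 7301384 = -134 - 7301384 = -7301518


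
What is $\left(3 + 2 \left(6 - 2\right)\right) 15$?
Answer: $165$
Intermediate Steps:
$\left(3 + 2 \left(6 - 2\right)\right) 15 = \left(3 + 2 \cdot 4\right) 15 = \left(3 + 8\right) 15 = 11 \cdot 15 = 165$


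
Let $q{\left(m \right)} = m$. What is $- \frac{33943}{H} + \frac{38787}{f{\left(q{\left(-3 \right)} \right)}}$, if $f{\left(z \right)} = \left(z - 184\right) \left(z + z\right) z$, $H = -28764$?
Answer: $- \frac{3272605}{316404} \approx -10.343$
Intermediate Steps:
$f{\left(z \right)} = 2 z^{2} \left(-184 + z\right)$ ($f{\left(z \right)} = \left(-184 + z\right) 2 z z = 2 z \left(-184 + z\right) z = 2 z^{2} \left(-184 + z\right)$)
$- \frac{33943}{H} + \frac{38787}{f{\left(q{\left(-3 \right)} \right)}} = - \frac{33943}{-28764} + \frac{38787}{2 \left(-3\right)^{2} \left(-184 - 3\right)} = \left(-33943\right) \left(- \frac{1}{28764}\right) + \frac{38787}{2 \cdot 9 \left(-187\right)} = \frac{33943}{28764} + \frac{38787}{-3366} = \frac{33943}{28764} + 38787 \left(- \frac{1}{3366}\right) = \frac{33943}{28764} - \frac{12929}{1122} = - \frac{3272605}{316404}$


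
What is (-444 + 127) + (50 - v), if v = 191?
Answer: -458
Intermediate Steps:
(-444 + 127) + (50 - v) = (-444 + 127) + (50 - 1*191) = -317 + (50 - 191) = -317 - 141 = -458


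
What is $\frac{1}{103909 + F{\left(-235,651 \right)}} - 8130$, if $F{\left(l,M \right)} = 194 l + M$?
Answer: $- \frac{479426099}{58970} \approx -8130.0$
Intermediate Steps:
$F{\left(l,M \right)} = M + 194 l$
$\frac{1}{103909 + F{\left(-235,651 \right)}} - 8130 = \frac{1}{103909 + \left(651 + 194 \left(-235\right)\right)} - 8130 = \frac{1}{103909 + \left(651 - 45590\right)} - 8130 = \frac{1}{103909 - 44939} - 8130 = \frac{1}{58970} - 8130 = - \frac{479426099}{58970}$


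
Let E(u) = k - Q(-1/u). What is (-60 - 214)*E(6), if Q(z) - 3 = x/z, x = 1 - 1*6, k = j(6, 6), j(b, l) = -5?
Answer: 10412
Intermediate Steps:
k = -5
x = -5 (x = 1 - 6 = -5)
Q(z) = 3 - 5/z
E(u) = -8 - 5*u (E(u) = -5 - (3 - 5*(-u)) = -5 - (3 - (-5)*u) = -5 - (3 + 5*u) = -5 + (-3 - 5*u) = -8 - 5*u)
(-60 - 214)*E(6) = (-60 - 214)*(-8 - 5*6) = -274*(-8 - 30) = -274*(-38) = 10412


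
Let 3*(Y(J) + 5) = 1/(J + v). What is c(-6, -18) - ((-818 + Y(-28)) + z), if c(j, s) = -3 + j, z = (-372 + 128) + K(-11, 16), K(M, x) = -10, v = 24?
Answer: 12817/12 ≈ 1068.1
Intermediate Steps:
Y(J) = -5 + 1/(3*(24 + J)) (Y(J) = -5 + 1/(3*(J + 24)) = -5 + 1/(3*(24 + J)))
z = -254 (z = (-372 + 128) - 10 = -244 - 10 = -254)
c(-6, -18) - ((-818 + Y(-28)) + z) = (-3 - 6) - ((-818 + (-359 - 15*(-28))/(3*(24 - 28))) - 254) = -9 - ((-818 + (⅓)*(-359 + 420)/(-4)) - 254) = -9 - ((-818 + (⅓)*(-¼)*61) - 254) = -9 - ((-818 - 61/12) - 254) = -9 - (-9877/12 - 254) = -9 - 1*(-12925/12) = -9 + 12925/12 = 12817/12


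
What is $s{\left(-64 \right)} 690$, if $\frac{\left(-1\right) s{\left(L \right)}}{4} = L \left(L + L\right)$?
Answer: $-22609920$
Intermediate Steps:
$s{\left(L \right)} = - 8 L^{2}$ ($s{\left(L \right)} = - 4 L \left(L + L\right) = - 4 L 2 L = - 4 \cdot 2 L^{2} = - 8 L^{2}$)
$s{\left(-64 \right)} 690 = - 8 \left(-64\right)^{2} \cdot 690 = \left(-8\right) 4096 \cdot 690 = \left(-32768\right) 690 = -22609920$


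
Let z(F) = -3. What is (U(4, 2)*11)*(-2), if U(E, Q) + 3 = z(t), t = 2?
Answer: 132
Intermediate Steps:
U(E, Q) = -6 (U(E, Q) = -3 - 3 = -6)
(U(4, 2)*11)*(-2) = -6*11*(-2) = -66*(-2) = 132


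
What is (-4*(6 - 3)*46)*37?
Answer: -20424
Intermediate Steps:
(-4*(6 - 3)*46)*37 = (-4*3*46)*37 = -12*46*37 = -552*37 = -20424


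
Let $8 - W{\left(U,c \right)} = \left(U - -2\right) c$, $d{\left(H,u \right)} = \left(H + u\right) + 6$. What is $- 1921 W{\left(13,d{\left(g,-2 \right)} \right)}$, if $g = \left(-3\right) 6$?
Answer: $-418778$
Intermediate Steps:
$g = -18$
$d{\left(H,u \right)} = 6 + H + u$
$W{\left(U,c \right)} = 8 - c \left(2 + U\right)$ ($W{\left(U,c \right)} = 8 - \left(U - -2\right) c = 8 - \left(U + 2\right) c = 8 - \left(2 + U\right) c = 8 - c \left(2 + U\right)$)
$- 1921 W{\left(13,d{\left(g,-2 \right)} \right)} = - 1921 \left(8 - 2 \left(6 - 18 - 2\right) - 13 \left(6 - 18 - 2\right)\right) = - 1921 \left(8 - -28 - 13 \left(-14\right)\right) = - 1921 \left(8 + 28 + 182\right) = \left(-1921\right) 218 = -418778$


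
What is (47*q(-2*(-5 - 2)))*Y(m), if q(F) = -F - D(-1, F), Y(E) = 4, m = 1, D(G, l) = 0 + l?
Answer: -5264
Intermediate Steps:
D(G, l) = l
q(F) = -2*F (q(F) = -F - F = -2*F)
(47*q(-2*(-5 - 2)))*Y(m) = (47*(-(-4)*(-5 - 2)))*4 = (47*(-(-4)*(-7)))*4 = (47*(-2*14))*4 = (47*(-28))*4 = -1316*4 = -5264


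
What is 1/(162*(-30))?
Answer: -1/4860 ≈ -0.00020576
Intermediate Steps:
1/(162*(-30)) = 1/(-4860) = -1/4860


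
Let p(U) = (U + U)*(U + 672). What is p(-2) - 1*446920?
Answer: -449600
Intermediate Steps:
p(U) = 2*U*(672 + U) (p(U) = (2*U)*(672 + U) = 2*U*(672 + U))
p(-2) - 1*446920 = 2*(-2)*(672 - 2) - 1*446920 = 2*(-2)*670 - 446920 = -2680 - 446920 = -449600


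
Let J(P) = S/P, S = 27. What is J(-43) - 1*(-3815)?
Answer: 164018/43 ≈ 3814.4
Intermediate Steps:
J(P) = 27/P
J(-43) - 1*(-3815) = 27/(-43) - 1*(-3815) = 27*(-1/43) + 3815 = -27/43 + 3815 = 164018/43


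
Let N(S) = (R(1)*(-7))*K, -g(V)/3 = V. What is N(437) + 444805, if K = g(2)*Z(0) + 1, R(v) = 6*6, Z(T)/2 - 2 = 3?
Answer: 459673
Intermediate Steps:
Z(T) = 10 (Z(T) = 4 + 2*3 = 4 + 6 = 10)
g(V) = -3*V
R(v) = 36
K = -59 (K = -3*2*10 + 1 = -6*10 + 1 = -60 + 1 = -59)
N(S) = 14868 (N(S) = (36*(-7))*(-59) = -252*(-59) = 14868)
N(437) + 444805 = 14868 + 444805 = 459673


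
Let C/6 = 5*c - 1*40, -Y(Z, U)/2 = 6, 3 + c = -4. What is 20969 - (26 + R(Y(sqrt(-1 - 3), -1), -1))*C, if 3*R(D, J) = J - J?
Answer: 32669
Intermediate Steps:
c = -7 (c = -3 - 4 = -7)
Y(Z, U) = -12 (Y(Z, U) = -2*6 = -12)
R(D, J) = 0 (R(D, J) = (J - J)/3 = (1/3)*0 = 0)
C = -450 (C = 6*(5*(-7) - 1*40) = 6*(-35 - 40) = 6*(-75) = -450)
20969 - (26 + R(Y(sqrt(-1 - 3), -1), -1))*C = 20969 - (26 + 0)*(-450) = 20969 - 26*(-450) = 20969 - 1*(-11700) = 20969 + 11700 = 32669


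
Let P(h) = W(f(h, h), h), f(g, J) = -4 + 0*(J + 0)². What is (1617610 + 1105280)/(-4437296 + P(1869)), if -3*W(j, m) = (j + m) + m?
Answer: -4084335/6657811 ≈ -0.61347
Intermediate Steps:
f(g, J) = -4 (f(g, J) = -4 + 0*J² = -4 + 0 = -4)
W(j, m) = -2*m/3 - j/3 (W(j, m) = -((j + m) + m)/3 = -(j + 2*m)/3 = -2*m/3 - j/3)
P(h) = 4/3 - 2*h/3 (P(h) = -2*h/3 - ⅓*(-4) = -2*h/3 + 4/3 = 4/3 - 2*h/3)
(1617610 + 1105280)/(-4437296 + P(1869)) = (1617610 + 1105280)/(-4437296 + (4/3 - ⅔*1869)) = 2722890/(-4437296 + (4/3 - 1246)) = 2722890/(-4437296 - 3734/3) = 2722890/(-13315622/3) = 2722890*(-3/13315622) = -4084335/6657811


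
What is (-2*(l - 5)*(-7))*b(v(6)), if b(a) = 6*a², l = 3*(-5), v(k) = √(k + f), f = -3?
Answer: -5040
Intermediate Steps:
v(k) = √(-3 + k) (v(k) = √(k - 3) = √(-3 + k))
l = -15
(-2*(l - 5)*(-7))*b(v(6)) = (-2*(-15 - 5)*(-7))*(6*(√(-3 + 6))²) = (-2*(-20)*(-7))*(6*(√3)²) = (40*(-7))*(6*3) = -280*18 = -5040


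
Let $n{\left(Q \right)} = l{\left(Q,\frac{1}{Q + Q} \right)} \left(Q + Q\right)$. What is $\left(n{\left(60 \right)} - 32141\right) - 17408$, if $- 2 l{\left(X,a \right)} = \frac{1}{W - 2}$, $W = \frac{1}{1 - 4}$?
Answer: $- \frac{346663}{7} \approx -49523.0$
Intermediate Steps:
$W = - \frac{1}{3}$ ($W = \frac{1}{1 - 4} = \frac{1}{-3} = - \frac{1}{3} \approx -0.33333$)
$l{\left(X,a \right)} = \frac{3}{14}$ ($l{\left(X,a \right)} = - \frac{1}{2 \left(- \frac{1}{3} - 2\right)} = - \frac{1}{2 \left(- \frac{7}{3}\right)} = \left(- \frac{1}{2}\right) \left(- \frac{3}{7}\right) = \frac{3}{14}$)
$n{\left(Q \right)} = \frac{3 Q}{7}$ ($n{\left(Q \right)} = \frac{3 \left(Q + Q\right)}{14} = \frac{3 \cdot 2 Q}{14} = \frac{3 Q}{7}$)
$\left(n{\left(60 \right)} - 32141\right) - 17408 = \left(\frac{3}{7} \cdot 60 - 32141\right) - 17408 = \left(\frac{180}{7} - 32141\right) - 17408 = - \frac{224807}{7} - 17408 = - \frac{346663}{7}$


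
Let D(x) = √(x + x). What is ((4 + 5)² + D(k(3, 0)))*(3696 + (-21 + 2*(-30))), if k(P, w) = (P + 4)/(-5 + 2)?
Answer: 292815 + 1205*I*√42 ≈ 2.9282e+5 + 7809.3*I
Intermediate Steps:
k(P, w) = -4/3 - P/3 (k(P, w) = (4 + P)/(-3) = (4 + P)*(-⅓) = -4/3 - P/3)
D(x) = √2*√x (D(x) = √(2*x) = √2*√x)
((4 + 5)² + D(k(3, 0)))*(3696 + (-21 + 2*(-30))) = ((4 + 5)² + √2*√(-4/3 - ⅓*3))*(3696 + (-21 + 2*(-30))) = (9² + √2*√(-4/3 - 1))*(3696 + (-21 - 60)) = (81 + √2*√(-7/3))*(3696 - 81) = (81 + √2*(I*√21/3))*3615 = (81 + I*√42/3)*3615 = 292815 + 1205*I*√42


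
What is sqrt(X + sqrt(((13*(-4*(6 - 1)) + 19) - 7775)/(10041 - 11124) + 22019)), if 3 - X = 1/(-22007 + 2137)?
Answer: sqrt(427593875770 + 7501521100*sqrt(7951531))/377530 ≈ 12.305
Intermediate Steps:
X = 59611/19870 (X = 3 - 1/(-22007 + 2137) = 3 - 1/(-19870) = 3 - 1*(-1/19870) = 3 + 1/19870 = 59611/19870 ≈ 3.0000)
sqrt(X + sqrt(((13*(-4*(6 - 1)) + 19) - 7775)/(10041 - 11124) + 22019)) = sqrt(59611/19870 + sqrt(((13*(-4*(6 - 1)) + 19) - 7775)/(10041 - 11124) + 22019)) = sqrt(59611/19870 + sqrt(((13*(-4*5) + 19) - 7775)/(-1083) + 22019)) = sqrt(59611/19870 + sqrt(((13*(-20) + 19) - 7775)*(-1/1083) + 22019)) = sqrt(59611/19870 + sqrt(((-260 + 19) - 7775)*(-1/1083) + 22019)) = sqrt(59611/19870 + sqrt((-241 - 7775)*(-1/1083) + 22019)) = sqrt(59611/19870 + sqrt(-8016*(-1/1083) + 22019)) = sqrt(59611/19870 + sqrt(2672/361 + 22019)) = sqrt(59611/19870 + sqrt(7951531/361)) = sqrt(59611/19870 + sqrt(7951531)/19)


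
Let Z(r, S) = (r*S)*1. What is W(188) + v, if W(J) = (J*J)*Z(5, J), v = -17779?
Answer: 33205581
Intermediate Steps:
Z(r, S) = S*r (Z(r, S) = (S*r)*1 = S*r)
W(J) = 5*J³ (W(J) = (J*J)*(J*5) = J²*(5*J) = 5*J³)
W(188) + v = 5*188³ - 17779 = 5*6644672 - 17779 = 33223360 - 17779 = 33205581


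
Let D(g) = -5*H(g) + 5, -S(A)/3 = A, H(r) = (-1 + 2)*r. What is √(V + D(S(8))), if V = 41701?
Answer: √41826 ≈ 204.51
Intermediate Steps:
H(r) = r (H(r) = 1*r = r)
S(A) = -3*A
D(g) = 5 - 5*g (D(g) = -5*g + 5 = 5 - 5*g)
√(V + D(S(8))) = √(41701 + (5 - (-15)*8)) = √(41701 + (5 - 5*(-24))) = √(41701 + (5 + 120)) = √(41701 + 125) = √41826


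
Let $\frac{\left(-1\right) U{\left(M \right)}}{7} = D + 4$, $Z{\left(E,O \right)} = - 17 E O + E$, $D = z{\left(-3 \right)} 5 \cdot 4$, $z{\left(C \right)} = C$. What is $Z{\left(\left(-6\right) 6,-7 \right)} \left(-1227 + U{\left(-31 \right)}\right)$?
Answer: $3607200$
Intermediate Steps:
$D = -60$ ($D = \left(-3\right) 5 \cdot 4 = \left(-15\right) 4 = -60$)
$Z{\left(E,O \right)} = E - 17 E O$ ($Z{\left(E,O \right)} = - 17 E O + E = E - 17 E O$)
$U{\left(M \right)} = 392$ ($U{\left(M \right)} = - 7 \left(-60 + 4\right) = \left(-7\right) \left(-56\right) = 392$)
$Z{\left(\left(-6\right) 6,-7 \right)} \left(-1227 + U{\left(-31 \right)}\right) = \left(-6\right) 6 \left(1 - -119\right) \left(-1227 + 392\right) = - 36 \left(1 + 119\right) \left(-835\right) = \left(-36\right) 120 \left(-835\right) = \left(-4320\right) \left(-835\right) = 3607200$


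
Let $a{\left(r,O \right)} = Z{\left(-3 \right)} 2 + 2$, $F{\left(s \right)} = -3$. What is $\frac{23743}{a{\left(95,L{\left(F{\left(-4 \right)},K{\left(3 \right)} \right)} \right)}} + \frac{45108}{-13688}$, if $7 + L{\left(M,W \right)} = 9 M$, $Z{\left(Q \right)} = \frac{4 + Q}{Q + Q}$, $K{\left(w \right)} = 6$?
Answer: $\frac{243689253}{17110} \approx 14243.0$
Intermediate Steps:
$Z{\left(Q \right)} = \frac{4 + Q}{2 Q}$
$L{\left(M,W \right)} = -7 + 9 M$
$a{\left(r,O \right)} = \frac{5}{3}$ ($a{\left(r,O \right)} = \frac{4 - 3}{2 \left(-3\right)} 2 + 2 = \frac{1}{2} \left(- \frac{1}{3}\right) 1 \cdot 2 + 2 = \left(- \frac{1}{6}\right) 2 + 2 = - \frac{1}{3} + 2 = \frac{5}{3}$)
$\frac{23743}{a{\left(95,L{\left(F{\left(-4 \right)},K{\left(3 \right)} \right)} \right)}} + \frac{45108}{-13688} = \frac{23743}{\frac{5}{3}} + \frac{45108}{-13688} = 23743 \cdot \frac{3}{5} + 45108 \left(- \frac{1}{13688}\right) = \frac{71229}{5} - \frac{11277}{3422} = \frac{243689253}{17110}$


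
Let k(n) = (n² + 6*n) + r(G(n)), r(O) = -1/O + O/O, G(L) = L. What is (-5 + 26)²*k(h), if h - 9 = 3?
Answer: 382641/4 ≈ 95660.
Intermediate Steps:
r(O) = 1 - 1/O (r(O) = -1/O + 1 = 1 - 1/O)
h = 12 (h = 9 + 3 = 12)
k(n) = n² + 6*n + (-1 + n)/n (k(n) = (n² + 6*n) + (-1 + n)/n = n² + 6*n + (-1 + n)/n)
(-5 + 26)²*k(h) = (-5 + 26)²*((-1 + 12 + 12²*(6 + 12))/12) = 21²*((-1 + 12 + 144*18)/12) = 441*((-1 + 12 + 2592)/12) = 441*((1/12)*2603) = 441*(2603/12) = 382641/4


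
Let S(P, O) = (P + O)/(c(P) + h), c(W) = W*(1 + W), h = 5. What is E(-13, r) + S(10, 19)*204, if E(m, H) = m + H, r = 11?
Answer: 5686/115 ≈ 49.443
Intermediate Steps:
S(P, O) = (O + P)/(5 + P*(1 + P)) (S(P, O) = (P + O)/(P*(1 + P) + 5) = (O + P)/(5 + P*(1 + P)))
E(m, H) = H + m
E(-13, r) + S(10, 19)*204 = (11 - 13) + ((19 + 10)/(5 + 10*(1 + 10)))*204 = -2 + (29/(5 + 10*11))*204 = -2 + (29/(5 + 110))*204 = -2 + (29/115)*204 = -2 + 5916/115 = 5686/115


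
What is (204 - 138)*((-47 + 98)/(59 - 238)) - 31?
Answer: -8915/179 ≈ -49.804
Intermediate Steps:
(204 - 138)*((-47 + 98)/(59 - 238)) - 31 = 66*(51/(-179)) - 31 = 66*(51*(-1/179)) - 31 = 66*(-51/179) - 31 = -3366/179 - 31 = -8915/179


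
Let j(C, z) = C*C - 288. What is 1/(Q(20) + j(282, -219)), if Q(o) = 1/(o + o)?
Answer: 40/3169441 ≈ 1.2621e-5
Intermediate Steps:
Q(o) = 1/(2*o)
j(C, z) = -288 + C**2 (j(C, z) = C**2 - 288 = -288 + C**2)
1/(Q(20) + j(282, -219)) = 1/((1/2)/20 + (-288 + 282**2)) = 1/((1/2)*(1/20) + (-288 + 79524)) = 1/(1/40 + 79236) = 1/(3169441/40) = 40/3169441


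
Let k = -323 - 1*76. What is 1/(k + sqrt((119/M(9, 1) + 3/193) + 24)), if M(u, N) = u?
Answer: -693063/276467455 - 3*sqrt(12483626)/276467455 ≈ -0.0025452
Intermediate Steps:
k = -399 (k = -323 - 76 = -399)
1/(k + sqrt((119/M(9, 1) + 3/193) + 24)) = 1/(-399 + sqrt((119/9 + 3/193) + 24)) = 1/(-399 + sqrt(22994/1737 + 24)) = 1/(-399 + sqrt(64682/1737)) = 1/(-399 + sqrt(12483626)/579)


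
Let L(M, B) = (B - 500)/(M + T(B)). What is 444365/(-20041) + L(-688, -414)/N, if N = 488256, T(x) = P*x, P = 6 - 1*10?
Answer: -105010525839697/4736007032064 ≈ -22.173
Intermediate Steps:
P = -4 (P = 6 - 10 = -4)
T(x) = -4*x
L(M, B) = (-500 + B)/(M - 4*B) (L(M, B) = (B - 500)/(M - 4*B) = (-500 + B)/(M - 4*B))
444365/(-20041) + L(-688, -414)/N = 444365/(-20041) + ((500 - 1*(-414))/(-1*(-688) + 4*(-414)))/488256 = 444365*(-1/20041) + ((500 + 414)/(688 - 1656))*(1/488256) = -444365/20041 + (914/(-968))*(1/488256) = -444365/20041 - 1/968*914*(1/488256) = -444365/20041 - 457/484*1/488256 = -444365/20041 - 457/236315904 = -105010525839697/4736007032064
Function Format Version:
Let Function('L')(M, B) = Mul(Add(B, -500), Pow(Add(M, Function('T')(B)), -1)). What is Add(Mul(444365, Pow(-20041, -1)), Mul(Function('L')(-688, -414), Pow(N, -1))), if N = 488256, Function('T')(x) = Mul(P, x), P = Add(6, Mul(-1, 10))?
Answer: Rational(-105010525839697, 4736007032064) ≈ -22.173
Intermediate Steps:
P = -4 (P = Add(6, -10) = -4)
Function('T')(x) = Mul(-4, x)
Function('L')(M, B) = Mul(Pow(Add(M, Mul(-4, B)), -1), Add(-500, B)) (Function('L')(M, B) = Mul(Add(B, -500), Pow(Add(M, Mul(-4, B)), -1)) = Mul(Add(-500, B), Pow(Add(M, Mul(-4, B)), -1)) = Mul(Pow(Add(M, Mul(-4, B)), -1), Add(-500, B)))
Add(Mul(444365, Pow(-20041, -1)), Mul(Function('L')(-688, -414), Pow(N, -1))) = Add(Mul(444365, Pow(-20041, -1)), Mul(Mul(Pow(Add(Mul(-1, -688), Mul(4, -414)), -1), Add(500, Mul(-1, -414))), Pow(488256, -1))) = Add(Mul(444365, Rational(-1, 20041)), Mul(Mul(Pow(Add(688, -1656), -1), Add(500, 414)), Rational(1, 488256))) = Add(Rational(-444365, 20041), Mul(Mul(Pow(-968, -1), 914), Rational(1, 488256))) = Add(Rational(-444365, 20041), Mul(Mul(Rational(-1, 968), 914), Rational(1, 488256))) = Add(Rational(-444365, 20041), Mul(Rational(-457, 484), Rational(1, 488256))) = Add(Rational(-444365, 20041), Rational(-457, 236315904)) = Rational(-105010525839697, 4736007032064)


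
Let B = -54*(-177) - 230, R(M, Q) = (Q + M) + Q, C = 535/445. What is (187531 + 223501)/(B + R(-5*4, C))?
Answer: 18290924/414313 ≈ 44.148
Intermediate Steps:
C = 107/89 (C = 535*(1/445) = 107/89 ≈ 1.2022)
R(M, Q) = M + 2*Q (R(M, Q) = (M + Q) + Q = M + 2*Q)
B = 9328 (B = 9558 - 230 = 9328)
(187531 + 223501)/(B + R(-5*4, C)) = (187531 + 223501)/(9328 + (-5*4 + 2*(107/89))) = 411032/(9328 + (-20 + 214/89)) = 411032/(9328 - 1566/89) = 411032/(828626/89) = 411032*(89/828626) = 18290924/414313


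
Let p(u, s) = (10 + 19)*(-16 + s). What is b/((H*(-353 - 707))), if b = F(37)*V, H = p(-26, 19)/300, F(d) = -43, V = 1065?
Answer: 228975/1537 ≈ 148.98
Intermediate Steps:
p(u, s) = -464 + 29*s (p(u, s) = 29*(-16 + s) = -464 + 29*s)
H = 29/100 (H = (-464 + 29*19)/300 = (-464 + 551)*(1/300) = 87*(1/300) = 29/100 ≈ 0.29000)
b = -45795 (b = -43*1065 = -45795)
b/((H*(-353 - 707))) = -45795*100/(29*(-353 - 707)) = -45795/((29/100)*(-1060)) = -45795/(-1537/5) = -45795*(-5/1537) = 228975/1537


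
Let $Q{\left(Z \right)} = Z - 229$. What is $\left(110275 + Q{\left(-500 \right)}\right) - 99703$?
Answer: $9843$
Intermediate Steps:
$Q{\left(Z \right)} = -229 + Z$ ($Q{\left(Z \right)} = Z - 229 = -229 + Z$)
$\left(110275 + Q{\left(-500 \right)}\right) - 99703 = \left(110275 - 729\right) - 99703 = 109546 - 99703 = 9843$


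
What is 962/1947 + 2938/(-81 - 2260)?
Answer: -3468244/4557927 ≈ -0.76093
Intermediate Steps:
962/1947 + 2938/(-81 - 2260) = 962*(1/1947) + 2938/(-2341) = 962/1947 + 2938*(-1/2341) = 962/1947 - 2938/2341 = -3468244/4557927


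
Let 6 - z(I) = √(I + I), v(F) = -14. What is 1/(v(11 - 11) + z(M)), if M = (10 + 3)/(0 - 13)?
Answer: I/(√2 - 8*I) ≈ -0.12121 + 0.021427*I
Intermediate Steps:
M = -1 (M = 13/(-13) = 13*(-1/13) = -1)
z(I) = 6 - √2*√I (z(I) = 6 - √(I + I) = 6 - √(2*I) = 6 - √2*√I)
1/(v(11 - 11) + z(M)) = 1/(-14 + (6 - √2*√(-1))) = 1/(-14 + (6 - √2*I)) = 1/(-14 + (6 - I*√2)) = 1/(-8 - I*√2)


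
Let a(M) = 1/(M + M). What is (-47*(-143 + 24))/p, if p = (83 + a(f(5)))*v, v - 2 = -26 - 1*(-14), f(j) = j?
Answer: -5593/831 ≈ -6.7304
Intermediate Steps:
a(M) = 1/(2*M)
v = -10 (v = 2 + (-26 - 1*(-14)) = 2 + (-26 + 14) = 2 - 12 = -10)
p = -831 (p = (83 + (½)/5)*(-10) = (83 + (½)*(⅕))*(-10) = (83 + ⅒)*(-10) = (831/10)*(-10) = -831)
(-47*(-143 + 24))/p = -47*(-143 + 24)/(-831) = -47*(-119)*(-1/831) = 5593*(-1/831) = -5593/831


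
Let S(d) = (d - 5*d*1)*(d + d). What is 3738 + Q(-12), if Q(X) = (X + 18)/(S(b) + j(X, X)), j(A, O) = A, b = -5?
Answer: 396225/106 ≈ 3738.0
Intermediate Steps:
S(d) = -8*d² (S(d) = (d - 5*d)*(2*d) = (-4*d)*(2*d) = -8*d²)
Q(X) = (18 + X)/(-200 + X) (Q(X) = (X + 18)/(-8*(-5)² + X) = (18 + X)/(-8*25 + X) = (18 + X)/(-200 + X))
3738 + Q(-12) = 3738 + (18 - 12)/(-200 - 12) = 3738 + 6/(-212) = 3738 - 1/212*6 = 3738 - 3/106 = 396225/106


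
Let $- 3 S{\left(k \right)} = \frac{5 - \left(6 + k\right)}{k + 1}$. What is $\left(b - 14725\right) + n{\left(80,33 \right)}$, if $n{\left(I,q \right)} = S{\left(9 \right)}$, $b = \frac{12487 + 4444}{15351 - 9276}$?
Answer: $- \frac{89435419}{6075} \approx -14722.0$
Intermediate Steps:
$b = \frac{16931}{6075} \approx 2.787$
$S{\left(k \right)} = - \frac{-1 - k}{3 \left(1 + k\right)}$ ($S{\left(k \right)} = - \frac{\left(5 - \left(6 + k\right)\right) \frac{1}{k + 1}}{3} = - \frac{\left(-1 - k\right) \frac{1}{1 + k}}{3} = - \frac{\frac{1}{1 + k} \left(-1 - k\right)}{3} = - \frac{-1 - k}{3 \left(1 + k\right)}$)
$n{\left(I,q \right)} = \frac{1}{3}$
$\left(b - 14725\right) + n{\left(80,33 \right)} = \left(\frac{16931}{6075} - 14725\right) + \frac{1}{3} = - \frac{89437444}{6075} + \frac{1}{3} = - \frac{89435419}{6075}$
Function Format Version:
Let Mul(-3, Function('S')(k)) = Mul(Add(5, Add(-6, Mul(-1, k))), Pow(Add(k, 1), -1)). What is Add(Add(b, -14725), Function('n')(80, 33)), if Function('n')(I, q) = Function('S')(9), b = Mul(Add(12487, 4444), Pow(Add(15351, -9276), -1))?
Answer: Rational(-89435419, 6075) ≈ -14722.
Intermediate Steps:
b = Rational(16931, 6075) (b = Mul(16931, Pow(6075, -1)) = Mul(16931, Rational(1, 6075)) = Rational(16931, 6075) ≈ 2.7870)
Function('S')(k) = Mul(Rational(-1, 3), Pow(Add(1, k), -1), Add(-1, Mul(-1, k))) (Function('S')(k) = Mul(Rational(-1, 3), Mul(Add(5, Add(-6, Mul(-1, k))), Pow(Add(k, 1), -1))) = Mul(Rational(-1, 3), Mul(Add(-1, Mul(-1, k)), Pow(Add(1, k), -1))) = Mul(Rational(-1, 3), Mul(Pow(Add(1, k), -1), Add(-1, Mul(-1, k)))) = Mul(Rational(-1, 3), Pow(Add(1, k), -1), Add(-1, Mul(-1, k))))
Function('n')(I, q) = Rational(1, 3)
Add(Add(b, -14725), Function('n')(80, 33)) = Add(Add(Rational(16931, 6075), -14725), Rational(1, 3)) = Add(Rational(-89437444, 6075), Rational(1, 3)) = Rational(-89435419, 6075)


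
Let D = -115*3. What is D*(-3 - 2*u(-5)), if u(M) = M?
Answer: -2415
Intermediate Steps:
D = -345
D*(-3 - 2*u(-5)) = -345*(-3 - 2*(-5)) = -345*(-3 + 10) = -345*7 = -2415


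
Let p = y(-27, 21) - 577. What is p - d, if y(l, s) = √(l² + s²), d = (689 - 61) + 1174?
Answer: -2379 + 3*√130 ≈ -2344.8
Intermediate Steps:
d = 1802 (d = 628 + 1174 = 1802)
p = -577 + 3*√130 (p = √((-27)² + 21²) - 577 = √(729 + 441) - 577 = √1170 - 577 = 3*√130 - 577 = -577 + 3*√130 ≈ -542.79)
p - d = (-577 + 3*√130) - 1*1802 = (-577 + 3*√130) - 1802 = -2379 + 3*√130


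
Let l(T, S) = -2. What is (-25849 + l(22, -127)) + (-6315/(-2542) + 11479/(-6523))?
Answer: -428635464439/16581466 ≈ -25850.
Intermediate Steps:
(-25849 + l(22, -127)) + (-6315/(-2542) + 11479/(-6523)) = (-25849 - 2) + (-6315/(-2542) + 11479/(-6523)) = -25851 + (-6315*(-1/2542) + 11479*(-1/6523)) = -25851 + (6315/2542 - 11479/6523) = -25851 + 12013127/16581466 = -428635464439/16581466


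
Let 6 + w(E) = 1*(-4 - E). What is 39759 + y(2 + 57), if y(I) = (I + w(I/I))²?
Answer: 42063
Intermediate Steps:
w(E) = -10 - E (w(E) = -6 + 1*(-4 - E) = -6 + (-4 - E) = -10 - E)
y(I) = (-11 + I)² (y(I) = (I + (-10 - I/I))² = (I + (-10 - 1*1))² = (I + (-10 - 1))² = (I - 11)² = (-11 + I)²)
39759 + y(2 + 57) = 39759 + (-11 + (2 + 57))² = 39759 + (-11 + 59)² = 39759 + 48² = 39759 + 2304 = 42063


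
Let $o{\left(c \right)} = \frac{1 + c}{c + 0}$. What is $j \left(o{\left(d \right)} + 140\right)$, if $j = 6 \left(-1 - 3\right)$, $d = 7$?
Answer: $- \frac{23712}{7} \approx -3387.4$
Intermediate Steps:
$j = -24$ ($j = 6 \left(-4\right) = -24$)
$o{\left(c \right)} = \frac{1 + c}{c}$
$j \left(o{\left(d \right)} + 140\right) = - 24 \left(\frac{1 + 7}{7} + 140\right) = - 24 \left(\frac{1}{7} \cdot 8 + 140\right) = - 24 \left(\frac{8}{7} + 140\right) = \left(-24\right) \frac{988}{7} = - \frac{23712}{7}$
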